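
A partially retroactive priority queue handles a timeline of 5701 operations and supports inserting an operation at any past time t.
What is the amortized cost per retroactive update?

Partially retroactive priority queues (Demaine-Iacono-Langerman) allow updates at past times with queries only at the present. With a balanced BST over the m = 5701 timeline events tracking bridges, each retroactive insert or delete is O(log m) amortized.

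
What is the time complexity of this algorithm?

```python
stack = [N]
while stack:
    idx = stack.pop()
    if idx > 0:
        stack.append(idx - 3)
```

Time complexity: O(n).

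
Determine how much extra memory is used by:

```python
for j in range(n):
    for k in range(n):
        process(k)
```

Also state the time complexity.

Space complexity: O(1).
Only a constant amount of auxiliary storage is used; nothing grows with n.
Time complexity: O(n^2).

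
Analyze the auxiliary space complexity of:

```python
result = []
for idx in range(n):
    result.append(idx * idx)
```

Space complexity: O(n).
Auxiliary storage grows linearly with the input size n in the worst case.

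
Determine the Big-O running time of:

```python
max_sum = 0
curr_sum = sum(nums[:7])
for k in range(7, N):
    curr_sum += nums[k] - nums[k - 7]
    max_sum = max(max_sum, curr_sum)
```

Time complexity: O(n).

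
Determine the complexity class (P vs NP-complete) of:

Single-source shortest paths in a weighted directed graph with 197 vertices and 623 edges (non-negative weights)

This problem is in P: Dijkstra's algorithm runs in O((V+E) log V).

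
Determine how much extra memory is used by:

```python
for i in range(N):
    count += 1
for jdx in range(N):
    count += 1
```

Space complexity: O(1).
Only a constant amount of auxiliary storage is used; nothing grows with n.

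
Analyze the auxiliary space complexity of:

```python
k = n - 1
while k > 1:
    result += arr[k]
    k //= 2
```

Space complexity: O(1).
Only a constant amount of auxiliary storage is used; nothing grows with n.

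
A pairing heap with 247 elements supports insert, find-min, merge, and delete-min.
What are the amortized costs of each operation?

Pairing heaps are self-adjusting heap-ordered trees. Insert and merge link two roots: O(1). Find-min reads the root: O(1). Delete-min removes the root, then pairs children in two passes; amortized cost is O(log 247) = O(log n).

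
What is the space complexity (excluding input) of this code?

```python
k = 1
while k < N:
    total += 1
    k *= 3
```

Space complexity: O(1).
Only a constant amount of auxiliary storage is used; nothing grows with n.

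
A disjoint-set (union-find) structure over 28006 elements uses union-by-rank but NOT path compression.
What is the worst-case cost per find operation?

Union-by-rank alone keeps every tree's height <= log_2(28006) ~= 14.8. Each find traverses from a node to its root, costing O(height) = O(log n). Without path compression this bound is tight.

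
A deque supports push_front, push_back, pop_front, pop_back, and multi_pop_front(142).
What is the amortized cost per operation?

Assign 2 credits to each push operation. A pop uses 1 saved credit. multi_pop_front(142) uses up to 142 saved credits from previous pushes. Credits never go negative. Amortized cost is O(1).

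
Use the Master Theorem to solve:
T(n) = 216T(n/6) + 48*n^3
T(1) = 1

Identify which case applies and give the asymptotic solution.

a=216, b=6, f(n)=48*n^3.
log_6(216) = 3, so n^(log_b(a)) = n^3.
f(n) = Theta(n^3), so Case 2 applies.
T(n) = Theta(n^3 log n).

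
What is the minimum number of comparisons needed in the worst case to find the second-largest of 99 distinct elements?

Lower bound: finding the max needs 99-1 comparisons. By the adversary weight-doubling argument, the max must personally win >= ceil(log_2(99)) = 7 comparisons; the 2nd-largest is among those 7 losers, needing 7-1 more comparisons. Total >= 99-1 + 7-1 = 104. A balanced knockout tournament achieves this.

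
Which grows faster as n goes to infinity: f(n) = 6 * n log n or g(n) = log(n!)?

f(n) = 6 * n log n and g(n) = log(n!) are Theta of each other: Stirling: log(n!) = n log n - n + O(log n) = Theta(n log n); the constant 6 doesn't change the Theta class.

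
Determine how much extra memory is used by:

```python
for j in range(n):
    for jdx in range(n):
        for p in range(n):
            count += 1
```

Space complexity: O(1).
Only a constant amount of auxiliary storage is used; nothing grows with n.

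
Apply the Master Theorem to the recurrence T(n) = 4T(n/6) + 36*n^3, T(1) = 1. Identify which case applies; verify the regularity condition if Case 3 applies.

a=4, b=6, f(n)=36*n^3.
log_6(4) = 0.7737 < 3.
f(n) = Omega(n^(0.7737+epsilon)) for some epsilon > 0, so Case 3 is the candidate.
Regularity: a*f(n/b) = 4*36*(n/6)^3 = (4/216)*36*n^3 <= c*f(n) with c = 4/216 < 1. Satisfied.
Case 3: T(n) = Theta(n^3).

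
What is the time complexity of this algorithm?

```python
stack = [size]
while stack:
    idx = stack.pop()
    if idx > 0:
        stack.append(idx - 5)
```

Time complexity: O(n).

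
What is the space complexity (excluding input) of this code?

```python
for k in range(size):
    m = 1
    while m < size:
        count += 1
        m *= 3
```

Space complexity: O(1).
Only a constant amount of auxiliary storage is used; nothing grows with n.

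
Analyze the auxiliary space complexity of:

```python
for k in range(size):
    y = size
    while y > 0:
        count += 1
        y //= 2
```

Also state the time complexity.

Space complexity: O(1).
Only a constant amount of auxiliary storage is used; nothing grows with n.
Time complexity: O(n log n).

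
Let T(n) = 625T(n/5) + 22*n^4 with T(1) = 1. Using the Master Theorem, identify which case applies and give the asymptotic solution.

a=625, b=5, f(n)=22*n^4.
log_5(625) = 4, so n^(log_b(a)) = n^4.
f(n) = Theta(n^4), so Case 2 applies.
T(n) = Theta(n^4 log n).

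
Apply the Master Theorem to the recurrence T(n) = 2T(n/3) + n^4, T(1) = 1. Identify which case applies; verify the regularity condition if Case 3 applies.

a=2, b=3, f(n)=n^4.
log_3(2) = 0.6309 < 4.
f(n) = Omega(n^(0.6309+epsilon)) for some epsilon > 0, so Case 3 is the candidate.
Regularity: a*f(n/b) = 2*1*(n/3)^4 = (2/81)*1*n^4 <= c*f(n) with c = 2/81 < 1. Satisfied.
Case 3: T(n) = Theta(n^4).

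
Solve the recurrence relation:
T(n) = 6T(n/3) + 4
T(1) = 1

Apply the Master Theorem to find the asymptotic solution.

a=6, b=3, f(n)=4. log_3(6) = 1.631. Case 1 of Master Theorem: T(n) = O(n^1.631).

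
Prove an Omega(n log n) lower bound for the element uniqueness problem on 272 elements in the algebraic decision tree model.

In the algebraic decision tree model, element uniqueness on 272 elements is equivalent to determining which cell of an arrangement of C(272,2) = 36856 hyperplanes x_i = x_j contains the input point. Ben-Or's theorem shows this requires Omega(n log n).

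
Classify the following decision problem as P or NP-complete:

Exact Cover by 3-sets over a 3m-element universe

This problem is NP-complete: one of Karp's 21 NP-complete problems.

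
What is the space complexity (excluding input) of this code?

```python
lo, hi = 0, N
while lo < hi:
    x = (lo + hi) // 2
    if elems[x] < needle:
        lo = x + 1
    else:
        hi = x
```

Space complexity: O(1).
Only a constant amount of auxiliary storage is used; nothing grows with n.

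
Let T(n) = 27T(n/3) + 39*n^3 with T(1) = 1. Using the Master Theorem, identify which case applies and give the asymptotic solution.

a=27, b=3, f(n)=39*n^3.
log_3(27) = 3, so n^(log_b(a)) = n^3.
f(n) = Theta(n^3), so Case 2 applies.
T(n) = Theta(n^3 log n).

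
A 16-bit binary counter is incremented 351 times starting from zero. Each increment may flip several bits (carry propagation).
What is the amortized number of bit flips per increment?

Bit i flips on every 2^i-th increment, so over 351 increments bit i flips floor(351/2^i) times. Summing over i: total flips < 2 * 351. Amortized: < 2 = O(1) per increment.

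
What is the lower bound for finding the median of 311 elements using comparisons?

To find the median of 311 elements, every element must be compared at least once, so the lower bound is Omega(n). The BFPRT algorithm achieves O(n), making this tight.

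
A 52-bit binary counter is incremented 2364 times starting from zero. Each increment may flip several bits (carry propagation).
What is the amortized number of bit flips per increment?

Bit i flips on every 2^i-th increment, so over 2364 increments bit i flips floor(2364/2^i) times. Summing over i: total flips < 2 * 2364. Amortized: < 2 = O(1) per increment.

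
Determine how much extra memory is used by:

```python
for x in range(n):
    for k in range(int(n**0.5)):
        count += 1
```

Space complexity: O(1).
Only a constant amount of auxiliary storage is used; nothing grows with n.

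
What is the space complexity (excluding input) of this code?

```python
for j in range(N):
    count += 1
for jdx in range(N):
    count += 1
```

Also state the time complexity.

Space complexity: O(1).
Only a constant amount of auxiliary storage is used; nothing grows with n.
Time complexity: O(n).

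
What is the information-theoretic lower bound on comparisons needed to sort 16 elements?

There are 16! = 20922789888000 possible orderings. Each comparison gives 1 bit. We need at least ceil(log_2(20922789888000)) = 45 comparisons.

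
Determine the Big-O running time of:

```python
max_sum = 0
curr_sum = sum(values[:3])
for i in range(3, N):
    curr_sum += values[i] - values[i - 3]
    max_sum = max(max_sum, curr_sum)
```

Time complexity: O(n).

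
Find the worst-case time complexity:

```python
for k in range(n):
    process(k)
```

Time complexity: O(n).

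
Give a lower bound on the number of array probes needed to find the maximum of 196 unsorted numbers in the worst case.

Adversary: any unprobed cell could hold a value larger than everything seen so far. If fewer than 196 cells are probed, the adversary places the max in an unprobed cell. So all 196 cells must be examined; together with 196-1 comparisons this is tight.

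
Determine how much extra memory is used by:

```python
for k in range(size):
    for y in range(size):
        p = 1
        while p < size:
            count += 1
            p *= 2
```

Space complexity: O(1).
Only a constant amount of auxiliary storage is used; nothing grows with n.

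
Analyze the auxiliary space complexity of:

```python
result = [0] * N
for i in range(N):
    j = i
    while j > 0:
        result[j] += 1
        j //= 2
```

Space complexity: O(n).
Auxiliary storage grows linearly with the input size n in the worst case.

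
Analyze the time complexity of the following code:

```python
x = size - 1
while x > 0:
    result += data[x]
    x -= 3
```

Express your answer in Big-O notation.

Time complexity: O(n).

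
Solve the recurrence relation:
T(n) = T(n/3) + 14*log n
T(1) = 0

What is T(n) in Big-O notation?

Each of the log_3(n) levels adds O(log n). T(n) = O(log^2 n).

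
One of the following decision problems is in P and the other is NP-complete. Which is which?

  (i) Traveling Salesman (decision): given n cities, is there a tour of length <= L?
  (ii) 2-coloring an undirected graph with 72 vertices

(i) is NP-complete: reduces from Hamiltonian Cycle.
(ii) is P: 2-coloring is bipartiteness testing via BFS, O(V+E).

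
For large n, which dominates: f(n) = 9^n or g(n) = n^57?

f(n) = 9^n grows faster: any exponential with base > 1 dominates every polynomial.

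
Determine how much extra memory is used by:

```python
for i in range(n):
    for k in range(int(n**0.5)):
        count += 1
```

Space complexity: O(1).
Only a constant amount of auxiliary storage is used; nothing grows with n.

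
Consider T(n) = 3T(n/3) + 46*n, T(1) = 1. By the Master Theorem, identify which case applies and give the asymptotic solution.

a=3, b=3, f(n)=46*n.
log_3(3) = 1, so n^(log_b(a)) = n.
f(n) = Theta(n), so Case 2 applies.
T(n) = Theta(n log n).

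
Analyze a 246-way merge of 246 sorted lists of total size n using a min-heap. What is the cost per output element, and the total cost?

Maintain a min-heap of size 246 holding the current head of each list. Each output step does one extract-min (O(log 246)) and one insert of that list's next element (O(log 246)). Each of the n elements passes through the heap exactly once, so the total cost is O(n log 246), i.e. O(log 246) per output element.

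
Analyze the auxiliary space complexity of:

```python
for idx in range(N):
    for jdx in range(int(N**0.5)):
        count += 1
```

Space complexity: O(1).
Only a constant amount of auxiliary storage is used; nothing grows with n.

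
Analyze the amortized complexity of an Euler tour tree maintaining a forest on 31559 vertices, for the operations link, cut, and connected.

An Euler tour tree stores each tree's Euler tour as a balanced BST keyed by tour position. On 31559 vertices: link concatenates two tours via O(1) splits/joins of size <= 2*31559 (O(log n)); cut splits the tour at the two occurrences of the edge (O(log n)); connected compares BST roots (O(log n) to find the root). All O(log n) amortized.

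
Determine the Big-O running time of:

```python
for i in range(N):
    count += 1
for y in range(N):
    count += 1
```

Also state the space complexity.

Time complexity: O(n).
Space complexity: O(1).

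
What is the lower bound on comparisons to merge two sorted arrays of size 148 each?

To merge two sorted arrays of size 148, we need at least 295 comparisons in the worst case. An adversary can force every element to be compared.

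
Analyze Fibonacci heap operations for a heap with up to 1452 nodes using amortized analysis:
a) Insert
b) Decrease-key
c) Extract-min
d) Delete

Fibonacci heaps use lazy consolidation. Potential function Phi = t + 2m (t = number of trees, m = marked nodes).
- Insert: O(1) actual, Delta Phi = +1 (one new tree) => O(1) amortized.
- Decrease-key: with c cascading cuts, actual cost is O(c); Delta Phi <= c - 2(c-1) + 2 = 4 - c (c new trees; >= c-1 marks cleared; <= 1 new mark). Amortized O(c) + (4 - c) = O(1).
- Extract-min: O(D(n) + t) actual; consolidation drops t to <= D(n)+1, so Delta Phi pays for the t term. D(n) = O(log n) for n = 1452 => O(log n) amortized.
- Delete: decrease-key to -inf then extract-min = O(log n).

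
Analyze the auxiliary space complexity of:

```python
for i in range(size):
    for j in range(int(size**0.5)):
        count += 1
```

Space complexity: O(1).
Only a constant amount of auxiliary storage is used; nothing grows with n.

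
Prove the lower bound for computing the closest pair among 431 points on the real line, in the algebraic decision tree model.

Reduction from element distinctness: given 431 reals, the closest-pair distance is 0 iff two are equal. Element distinctness has an Omega(n log n) lower bound in the algebraic decision tree model (Ben-Or). Therefore closest pair on a line also requires Omega(n log n). Sorting then a linear scan achieves this.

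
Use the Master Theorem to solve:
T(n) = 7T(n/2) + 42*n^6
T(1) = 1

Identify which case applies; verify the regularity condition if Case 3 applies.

a=7, b=2, f(n)=42*n^6.
log_2(7) = 2.807 < 6.
f(n) = Omega(n^(2.807+epsilon)) for some epsilon > 0, so Case 3 is the candidate.
Regularity: a*f(n/b) = 7*42*(n/2)^6 = (7/64)*42*n^6 <= c*f(n) with c = 7/64 < 1. Satisfied.
Case 3: T(n) = Theta(n^6).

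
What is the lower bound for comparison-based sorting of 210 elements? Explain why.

A comparison-based sorting algorithm corresponds to a decision tree. With 210! possible permutations, the tree has 210! leaves. The height is at least log_2(210!) = Omega(n log n) by Stirling's approximation.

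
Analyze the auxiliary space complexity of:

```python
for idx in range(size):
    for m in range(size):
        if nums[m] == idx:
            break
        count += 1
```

Space complexity: O(1).
Only a constant amount of auxiliary storage is used; nothing grows with n.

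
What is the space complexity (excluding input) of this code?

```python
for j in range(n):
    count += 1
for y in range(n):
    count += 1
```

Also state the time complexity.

Space complexity: O(1).
Only a constant amount of auxiliary storage is used; nothing grows with n.
Time complexity: O(n).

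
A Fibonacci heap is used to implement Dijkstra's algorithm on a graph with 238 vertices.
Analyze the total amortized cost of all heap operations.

Dijkstra performs 238 insert, 238 extract-min, and at most E decrease-key operations. With Fibonacci heap: insert O(1) amortized, extract-min O(log n) amortized, decrease-key O(1) amortized. Total with n = 238: O(n * 1 + n * log n + E * 1) = O(n log n + E).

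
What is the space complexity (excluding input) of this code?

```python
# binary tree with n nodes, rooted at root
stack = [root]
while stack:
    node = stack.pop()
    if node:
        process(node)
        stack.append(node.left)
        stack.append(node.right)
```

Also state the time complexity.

Space complexity: O(n).
Auxiliary storage grows linearly with the input size n in the worst case.
Time complexity: O(n).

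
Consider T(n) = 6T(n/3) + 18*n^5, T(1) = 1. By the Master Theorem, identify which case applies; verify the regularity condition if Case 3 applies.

a=6, b=3, f(n)=18*n^5.
log_3(6) = 1.631 < 5.
f(n) = Omega(n^(1.631+epsilon)) for some epsilon > 0, so Case 3 is the candidate.
Regularity: a*f(n/b) = 6*18*(n/3)^5 = (6/243)*18*n^5 <= c*f(n) with c = 6/243 < 1. Satisfied.
Case 3: T(n) = Theta(n^5).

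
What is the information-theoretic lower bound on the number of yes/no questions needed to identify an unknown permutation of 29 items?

There are 29! = 8841761993739701954543616000000 permutations. Each yes/no question gives at most 1 bit, so at least ceil(log_2(8841761993739701954543616000000)) = 103 questions are needed.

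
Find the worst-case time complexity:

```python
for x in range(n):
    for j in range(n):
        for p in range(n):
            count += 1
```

Time complexity: O(n^3).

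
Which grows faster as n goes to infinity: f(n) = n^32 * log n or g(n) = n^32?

f(n) = n^32 * log n grows faster: extra log n factor -> infinity.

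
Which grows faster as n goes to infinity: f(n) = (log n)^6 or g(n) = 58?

f(n) = (log n)^6 grows faster: any unbounded function dominates a constant.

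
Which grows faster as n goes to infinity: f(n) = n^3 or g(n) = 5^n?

g(n) = 5^n grows faster: any exponential with base > 1 dominates every polynomial.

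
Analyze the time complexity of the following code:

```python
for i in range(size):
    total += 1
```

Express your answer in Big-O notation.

Time complexity: O(n).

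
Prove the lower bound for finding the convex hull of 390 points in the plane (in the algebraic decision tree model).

Reduction from sorting: given 390 numbers x_1,...,x_{390}, map x_i to the point (x_i, x_i^2) on the parabola y = x^2. All points are on the convex hull, and walking the hull gives them in sorted x-order. Since sorting requires Omega(n log n), so does planar convex hull.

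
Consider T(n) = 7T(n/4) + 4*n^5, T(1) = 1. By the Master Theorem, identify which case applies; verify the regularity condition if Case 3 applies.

a=7, b=4, f(n)=4*n^5.
log_4(7) = 1.404 < 5.
f(n) = Omega(n^(1.404+epsilon)) for some epsilon > 0, so Case 3 is the candidate.
Regularity: a*f(n/b) = 7*4*(n/4)^5 = (7/1024)*4*n^5 <= c*f(n) with c = 7/1024 < 1. Satisfied.
Case 3: T(n) = Theta(n^5).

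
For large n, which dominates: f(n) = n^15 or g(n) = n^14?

f(n) = n^15 grows faster: n^15/n^14 = n^1 -> infinity.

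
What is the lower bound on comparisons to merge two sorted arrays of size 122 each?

To merge two sorted arrays of size 122, we need at least 243 comparisons in the worst case. An adversary can force every element to be compared.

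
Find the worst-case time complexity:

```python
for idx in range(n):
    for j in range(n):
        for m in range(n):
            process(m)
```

Time complexity: O(n^3).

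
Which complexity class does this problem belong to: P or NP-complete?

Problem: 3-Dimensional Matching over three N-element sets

This problem is NP-complete: one of Karp's 21 NP-complete problems.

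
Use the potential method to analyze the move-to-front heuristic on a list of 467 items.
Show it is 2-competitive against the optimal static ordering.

Let Phi = number of inversions between the MTF list and the optimal static list (0 <= Phi <= C(467,2)). Accessing an element at MTF position k and optimal position j: the move-to-front destroys all k-1 inversions in front of it that are not in front in optimal (>= k-j of them) and creates at most j-1 new ones. Amortized cost <= k + (j-1) - (k-j) = 2j - 1 <= 2 * optimal cost.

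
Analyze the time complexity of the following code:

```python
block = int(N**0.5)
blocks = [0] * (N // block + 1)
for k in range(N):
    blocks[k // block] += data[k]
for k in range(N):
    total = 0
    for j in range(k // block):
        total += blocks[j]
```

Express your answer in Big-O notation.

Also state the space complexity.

Time complexity: O(n * sqrt(n)).
Space complexity: O(sqrt(n)).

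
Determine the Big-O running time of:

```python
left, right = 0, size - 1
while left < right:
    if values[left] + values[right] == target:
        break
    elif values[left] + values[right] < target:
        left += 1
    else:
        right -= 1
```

Time complexity: O(n).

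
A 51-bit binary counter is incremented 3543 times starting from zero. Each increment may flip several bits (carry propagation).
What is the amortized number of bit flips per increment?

Bit i flips on every 2^i-th increment, so over 3543 increments bit i flips floor(3543/2^i) times. Summing over i: total flips < 2 * 3543. Amortized: < 2 = O(1) per increment.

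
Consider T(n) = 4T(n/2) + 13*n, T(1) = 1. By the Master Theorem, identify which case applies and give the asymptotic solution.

a=4, b=2, f(n)=13*n.
log_2(4) = 2 > 1.
Since f(n) = O(n^1) is polynomially smaller than n^2, Case 1 applies.
T(n) = Theta(n^2).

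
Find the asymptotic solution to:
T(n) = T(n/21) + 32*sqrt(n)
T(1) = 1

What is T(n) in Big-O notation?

Each level contributes sqrt(n/21^k). Geometric series with ratio 1/sqrt(21) < 1 sums to O(sqrt(n)).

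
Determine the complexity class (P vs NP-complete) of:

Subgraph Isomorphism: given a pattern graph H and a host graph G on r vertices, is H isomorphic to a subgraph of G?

This problem is NP-complete: generalizes Clique and Hamiltonian Path (pattern size is part of the input).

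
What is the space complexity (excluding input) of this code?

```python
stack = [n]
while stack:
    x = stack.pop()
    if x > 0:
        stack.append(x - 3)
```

Space complexity: O(1).
Only a constant amount of auxiliary storage is used; nothing grows with n.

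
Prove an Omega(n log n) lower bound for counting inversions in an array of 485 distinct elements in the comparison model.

Decision-tree argument: at any leaf, the comparisons made (with transitivity) must totally order all 485 elements -- otherwise some pair (i,j) is unordered, and an adversary can present two inputs agreeing on every comparison made but with that pair flipped, changing the inversion count by 1, so the leaf's output is wrong on one of them. Hence the tree has >= 485! leaves and height >= log_2(485!) = Omega(n log n). Modified merge sort achieves O(n log n).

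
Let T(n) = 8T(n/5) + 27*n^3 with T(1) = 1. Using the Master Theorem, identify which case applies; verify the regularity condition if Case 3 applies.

a=8, b=5, f(n)=27*n^3.
log_5(8) = 1.292 < 3.
f(n) = Omega(n^(1.292+epsilon)) for some epsilon > 0, so Case 3 is the candidate.
Regularity: a*f(n/b) = 8*27*(n/5)^3 = (8/125)*27*n^3 <= c*f(n) with c = 8/125 < 1. Satisfied.
Case 3: T(n) = Theta(n^3).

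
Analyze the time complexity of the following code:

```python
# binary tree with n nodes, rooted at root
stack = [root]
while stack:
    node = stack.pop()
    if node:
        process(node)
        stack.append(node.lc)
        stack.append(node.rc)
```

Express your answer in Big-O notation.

Time complexity: O(n).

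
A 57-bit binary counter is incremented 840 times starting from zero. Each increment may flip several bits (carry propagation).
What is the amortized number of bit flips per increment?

Bit i flips on every 2^i-th increment, so over 840 increments bit i flips floor(840/2^i) times. Summing over i: total flips < 2 * 840. Amortized: < 2 = O(1) per increment.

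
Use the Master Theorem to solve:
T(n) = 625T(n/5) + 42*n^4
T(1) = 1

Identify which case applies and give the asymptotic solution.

a=625, b=5, f(n)=42*n^4.
log_5(625) = 4, so n^(log_b(a)) = n^4.
f(n) = Theta(n^4), so Case 2 applies.
T(n) = Theta(n^4 log n).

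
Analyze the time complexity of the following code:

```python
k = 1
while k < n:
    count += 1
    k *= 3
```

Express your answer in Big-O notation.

Time complexity: O(log n).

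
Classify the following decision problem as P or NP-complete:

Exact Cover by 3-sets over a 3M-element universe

This problem is NP-complete: one of Karp's 21 NP-complete problems.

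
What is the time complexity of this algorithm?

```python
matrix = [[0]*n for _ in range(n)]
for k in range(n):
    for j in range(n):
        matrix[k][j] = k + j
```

Time complexity: O(n^2).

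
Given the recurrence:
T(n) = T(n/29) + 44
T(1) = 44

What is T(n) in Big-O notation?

Each step divides n by 29 and adds 44. After log_29(n) steps, T(n) = O(log n).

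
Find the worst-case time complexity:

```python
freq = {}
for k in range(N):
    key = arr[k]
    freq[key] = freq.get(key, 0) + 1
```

Time complexity: O(n).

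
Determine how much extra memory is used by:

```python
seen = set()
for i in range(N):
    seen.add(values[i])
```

Space complexity: O(n).
Auxiliary storage grows linearly with the input size n in the worst case.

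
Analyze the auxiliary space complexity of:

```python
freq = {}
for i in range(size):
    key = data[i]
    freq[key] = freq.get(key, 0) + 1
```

Space complexity: O(n).
Auxiliary storage grows linearly with the input size n in the worst case.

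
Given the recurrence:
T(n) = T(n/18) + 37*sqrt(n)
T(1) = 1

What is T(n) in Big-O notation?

Each level contributes sqrt(n/18^k). Geometric series with ratio 1/sqrt(18) < 1 sums to O(sqrt(n)).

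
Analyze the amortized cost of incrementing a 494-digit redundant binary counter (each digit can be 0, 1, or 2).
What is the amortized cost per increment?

A redundant counter on 494 digits allows digit values 0, 1, 2. Increment adds 1 to the least significant digit and carries any 2 to a 0 plus +1 on the next digit. With potential Phi = (number of 2-digits), each increment does O(1) actual work plus a chain of carries, each of which decreases Phi by 1. Amortized O(1).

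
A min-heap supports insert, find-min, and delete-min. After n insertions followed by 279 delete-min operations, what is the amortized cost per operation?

Insert takes O(log n) worst case. Delete-min takes O(log n). Over a sequence of n inserts and 279 delete-mins, total cost is O((n + 279) log n). Amortized per operation: O(log n).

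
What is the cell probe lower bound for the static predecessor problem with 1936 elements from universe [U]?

The Patrascu-Thorup lower bound shows any data structure on n = 1936 elements using O(n * polylog(n)) space requires Omega(log log U) query time. van Emde Boas trees achieve O(log log U) with O(U) space.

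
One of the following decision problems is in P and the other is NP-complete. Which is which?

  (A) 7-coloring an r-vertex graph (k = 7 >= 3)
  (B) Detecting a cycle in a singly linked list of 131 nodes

(A) is NP-complete: graph k-coloring for k>=3 is NP-complete by reduction from 3-SAT.
(B) is P: Floyd's tortoise-and-hare runs in O(n) time, O(1) space.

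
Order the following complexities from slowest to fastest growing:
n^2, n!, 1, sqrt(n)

Ordered by growth rate: 1 < sqrt(n) < n^2 < n!.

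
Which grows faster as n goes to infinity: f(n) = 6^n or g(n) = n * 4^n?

f(n) = 6^n grows faster: 6^n / (n 4^n) = (6/4)^n / n -> infinity since 6/4 > 1.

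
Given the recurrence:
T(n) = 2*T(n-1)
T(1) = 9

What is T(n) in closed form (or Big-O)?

Each step multiplies by 2. T(n) = T(1)*2^(n-1) = 9*2^(n-1).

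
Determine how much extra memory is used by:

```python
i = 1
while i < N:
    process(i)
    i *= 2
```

Space complexity: O(1).
Only a constant amount of auxiliary storage is used; nothing grows with n.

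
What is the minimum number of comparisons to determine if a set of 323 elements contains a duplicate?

Determining if 323 elements are all distinct requires Omega(n log n) comparisons in the comparison model. This follows from the element distinctness lower bound.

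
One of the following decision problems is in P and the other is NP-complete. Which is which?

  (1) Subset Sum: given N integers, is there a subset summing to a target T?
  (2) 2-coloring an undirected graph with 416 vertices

(1) is NP-complete: one of Karp's 21 NP-complete problems.
(2) is P: 2-coloring is bipartiteness testing via BFS, O(V+E).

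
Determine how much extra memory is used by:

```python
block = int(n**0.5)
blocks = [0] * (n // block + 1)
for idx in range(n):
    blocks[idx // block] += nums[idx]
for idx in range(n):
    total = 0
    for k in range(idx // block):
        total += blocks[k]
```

Space complexity: O(sqrt(n)).
Storage scales with sqrt(n).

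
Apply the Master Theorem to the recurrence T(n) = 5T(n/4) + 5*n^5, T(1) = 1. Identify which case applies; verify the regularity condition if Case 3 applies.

a=5, b=4, f(n)=5*n^5.
log_4(5) = 1.161 < 5.
f(n) = Omega(n^(1.161+epsilon)) for some epsilon > 0, so Case 3 is the candidate.
Regularity: a*f(n/b) = 5*5*(n/4)^5 = (5/1024)*5*n^5 <= c*f(n) with c = 5/1024 < 1. Satisfied.
Case 3: T(n) = Theta(n^5).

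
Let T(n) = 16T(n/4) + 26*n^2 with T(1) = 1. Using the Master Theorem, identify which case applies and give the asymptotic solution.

a=16, b=4, f(n)=26*n^2.
log_4(16) = 2, so n^(log_b(a)) = n^2.
f(n) = Theta(n^2), so Case 2 applies.
T(n) = Theta(n^2 log n).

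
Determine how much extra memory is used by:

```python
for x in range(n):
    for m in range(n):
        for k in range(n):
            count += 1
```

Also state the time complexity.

Space complexity: O(1).
Only a constant amount of auxiliary storage is used; nothing grows with n.
Time complexity: O(n^3).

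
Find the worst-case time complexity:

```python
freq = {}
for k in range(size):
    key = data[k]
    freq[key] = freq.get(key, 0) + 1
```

Time complexity: O(n).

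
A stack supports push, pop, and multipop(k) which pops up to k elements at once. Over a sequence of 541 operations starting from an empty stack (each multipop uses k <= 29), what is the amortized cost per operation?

Each element is pushed exactly once and popped at most once (whether by pop or as part of a multipop). So the total number of individual pops over the whole sequence is at most the number of pushes, which is at most 541. Total work <= 2 * 541, hence O(1) amortized per operation.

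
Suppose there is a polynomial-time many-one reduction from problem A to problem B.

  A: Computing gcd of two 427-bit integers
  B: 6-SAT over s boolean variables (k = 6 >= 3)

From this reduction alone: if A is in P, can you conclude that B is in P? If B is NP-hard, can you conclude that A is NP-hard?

A poly-time reduction A <=_p B transfers tractability DOWN (B easy => A easy) and hardness UP (A hard => B hard), not the reverse.
From A in P, the reduction alone does NOT give B in P: any problem in P trivially reduces to SAT, yet SAT is not known to be in P.
From B NP-hard, the reduction alone does NOT give A NP-hard: again, easy problems reduce to hard ones.
(Here in fact A is P and B is NP-complete.)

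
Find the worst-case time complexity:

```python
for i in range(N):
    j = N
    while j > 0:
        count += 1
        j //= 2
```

Time complexity: O(n log n).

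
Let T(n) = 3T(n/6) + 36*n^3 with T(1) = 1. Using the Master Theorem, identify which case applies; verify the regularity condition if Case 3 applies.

a=3, b=6, f(n)=36*n^3.
log_6(3) = 0.6131 < 3.
f(n) = Omega(n^(0.6131+epsilon)) for some epsilon > 0, so Case 3 is the candidate.
Regularity: a*f(n/b) = 3*36*(n/6)^3 = (3/216)*36*n^3 <= c*f(n) with c = 3/216 < 1. Satisfied.
Case 3: T(n) = Theta(n^3).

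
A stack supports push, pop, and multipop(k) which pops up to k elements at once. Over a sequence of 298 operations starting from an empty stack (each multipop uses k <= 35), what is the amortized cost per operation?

Each element is pushed exactly once and popped at most once (whether by pop or as part of a multipop). So the total number of individual pops over the whole sequence is at most the number of pushes, which is at most 298. Total work <= 2 * 298, hence O(1) amortized per operation.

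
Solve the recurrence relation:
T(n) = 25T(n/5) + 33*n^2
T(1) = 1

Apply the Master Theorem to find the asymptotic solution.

a=25, b=5, f(n)=33*n^2. log_5(25) = 2. Case 2: T(n) = O(n^2 log n).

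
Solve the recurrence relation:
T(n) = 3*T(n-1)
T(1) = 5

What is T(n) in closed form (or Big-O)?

Each step multiplies by 3. T(n) = T(1)*3^(n-1) = 5*3^(n-1).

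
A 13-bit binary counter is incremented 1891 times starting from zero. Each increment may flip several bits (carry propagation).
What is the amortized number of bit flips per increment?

Bit i flips on every 2^i-th increment, so over 1891 increments bit i flips floor(1891/2^i) times. Summing over i: total flips < 2 * 1891. Amortized: < 2 = O(1) per increment.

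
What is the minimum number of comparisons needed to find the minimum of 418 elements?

Finding the minimum requires 417 comparisons, identical reasoning to finding the maximum. Each comparison eliminates one candidate.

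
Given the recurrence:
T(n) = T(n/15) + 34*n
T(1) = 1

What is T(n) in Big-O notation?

Geometric series: 34*n*(1 + 1/15 + 1/15^2 + ...) = O(n). T(n) = O(n).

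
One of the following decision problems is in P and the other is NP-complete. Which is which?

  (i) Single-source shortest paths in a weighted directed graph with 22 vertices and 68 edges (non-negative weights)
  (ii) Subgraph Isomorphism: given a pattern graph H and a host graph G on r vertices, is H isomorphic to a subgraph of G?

(i) is P: Dijkstra's algorithm runs in O((V+E) log V).
(ii) is NP-complete: generalizes Clique and Hamiltonian Path (pattern size is part of the input).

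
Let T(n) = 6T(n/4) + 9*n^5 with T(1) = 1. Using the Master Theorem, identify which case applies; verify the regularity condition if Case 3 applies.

a=6, b=4, f(n)=9*n^5.
log_4(6) = 1.292 < 5.
f(n) = Omega(n^(1.292+epsilon)) for some epsilon > 0, so Case 3 is the candidate.
Regularity: a*f(n/b) = 6*9*(n/4)^5 = (6/1024)*9*n^5 <= c*f(n) with c = 6/1024 < 1. Satisfied.
Case 3: T(n) = Theta(n^5).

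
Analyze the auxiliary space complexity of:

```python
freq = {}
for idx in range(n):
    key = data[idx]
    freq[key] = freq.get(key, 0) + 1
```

Space complexity: O(n).
Auxiliary storage grows linearly with the input size n in the worst case.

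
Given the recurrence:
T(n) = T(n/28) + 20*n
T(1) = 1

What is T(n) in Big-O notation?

Geometric series: 20*n*(1 + 1/28 + 1/28^2 + ...) = O(n). T(n) = O(n).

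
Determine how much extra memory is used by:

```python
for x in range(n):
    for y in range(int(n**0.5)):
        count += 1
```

Space complexity: O(1).
Only a constant amount of auxiliary storage is used; nothing grows with n.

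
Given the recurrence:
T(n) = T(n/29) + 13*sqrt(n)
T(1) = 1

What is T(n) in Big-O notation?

Each level contributes sqrt(n/29^k). Geometric series with ratio 1/sqrt(29) < 1 sums to O(sqrt(n)).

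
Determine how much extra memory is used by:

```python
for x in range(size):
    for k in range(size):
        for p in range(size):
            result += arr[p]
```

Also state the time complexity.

Space complexity: O(1).
Only a constant amount of auxiliary storage is used; nothing grows with n.
Time complexity: O(n^3).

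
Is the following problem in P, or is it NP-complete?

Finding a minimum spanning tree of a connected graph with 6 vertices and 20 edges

This problem is in P: Kruskal's / Prim's algorithms run in polynomial time.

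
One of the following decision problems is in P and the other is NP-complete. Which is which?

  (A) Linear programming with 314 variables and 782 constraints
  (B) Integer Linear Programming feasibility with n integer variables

(A) is P: the ellipsoid and interior-point methods run in polynomial time.
(B) is NP-complete: ILP feasibility is NP-complete (LP relaxation is in P).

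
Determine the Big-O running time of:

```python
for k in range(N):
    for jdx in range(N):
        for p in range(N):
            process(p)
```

Time complexity: O(n^3).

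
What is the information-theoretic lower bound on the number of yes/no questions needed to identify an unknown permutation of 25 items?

There are 25! = 15511210043330985984000000 permutations. Each yes/no question gives at most 1 bit, so at least ceil(log_2(15511210043330985984000000)) = 84 questions are needed.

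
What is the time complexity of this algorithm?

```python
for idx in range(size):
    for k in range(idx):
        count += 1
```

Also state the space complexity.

Time complexity: O(n^2).
Space complexity: O(1).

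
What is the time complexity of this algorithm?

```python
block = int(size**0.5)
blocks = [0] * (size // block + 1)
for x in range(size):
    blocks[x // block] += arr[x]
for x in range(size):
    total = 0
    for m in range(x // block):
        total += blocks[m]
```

Time complexity: O(n * sqrt(n)).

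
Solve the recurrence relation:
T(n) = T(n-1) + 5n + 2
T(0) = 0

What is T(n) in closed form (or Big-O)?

Dominant term in sum is 5*sum(i, i=1..n) = 5*n*(n+1)/2 = O(n^2).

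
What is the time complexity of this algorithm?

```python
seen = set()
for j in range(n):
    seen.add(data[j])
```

Time complexity: O(n).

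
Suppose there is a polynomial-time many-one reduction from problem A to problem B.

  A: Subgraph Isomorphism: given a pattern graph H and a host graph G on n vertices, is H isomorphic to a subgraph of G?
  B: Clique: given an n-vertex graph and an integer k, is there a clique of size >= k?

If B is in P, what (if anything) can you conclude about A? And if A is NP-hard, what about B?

A poly-time reduction A <=_p B means any A-instance can be transformed to a B-instance in poly time.
If B is in P: compose the reduction with B's poly-time algorithm to solve A in poly time, so A is in P.
If A is NP-hard: every NP problem reduces to A, which reduces to B; composing reductions, every NP problem reduces to B, so B is NP-hard.
(Here in fact A is NP-complete and B is NP-complete.)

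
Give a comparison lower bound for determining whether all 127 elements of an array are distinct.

In the algebraic decision-tree model, the YES region for element distinctness on 127 elements has 127! connected components (one per ordering). Ben-Or's theorem then gives a lower bound of Omega(log(n!)) = Omega(n log n).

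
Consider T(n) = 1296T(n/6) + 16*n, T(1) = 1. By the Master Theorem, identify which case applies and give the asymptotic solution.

a=1296, b=6, f(n)=16*n.
log_6(1296) = 4 > 1.
Since f(n) = O(n^1) is polynomially smaller than n^4, Case 1 applies.
T(n) = Theta(n^4).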